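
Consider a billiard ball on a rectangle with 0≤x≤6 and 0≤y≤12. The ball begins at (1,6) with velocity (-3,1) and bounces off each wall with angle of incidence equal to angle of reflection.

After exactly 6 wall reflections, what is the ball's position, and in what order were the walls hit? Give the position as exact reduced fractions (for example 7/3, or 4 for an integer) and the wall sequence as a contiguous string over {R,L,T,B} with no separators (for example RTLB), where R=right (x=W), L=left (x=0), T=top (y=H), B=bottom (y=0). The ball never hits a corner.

Final position: (0,29/3)
Wall sequence: LRLTRL

1. t=1/3 → L at (0,19/3); v=(3,1)
2. t=2 → R at (6,25/3); v=(-3,1)
3. t=2 → L at (0,31/3); v=(3,1)
4. t=5/3 → T at (5,12); v=(3,-1)
5. t=1/3 → R at (6,35/3); v=(-3,-1)
6. t=2 → L at (0,29/3); v=(3,-1)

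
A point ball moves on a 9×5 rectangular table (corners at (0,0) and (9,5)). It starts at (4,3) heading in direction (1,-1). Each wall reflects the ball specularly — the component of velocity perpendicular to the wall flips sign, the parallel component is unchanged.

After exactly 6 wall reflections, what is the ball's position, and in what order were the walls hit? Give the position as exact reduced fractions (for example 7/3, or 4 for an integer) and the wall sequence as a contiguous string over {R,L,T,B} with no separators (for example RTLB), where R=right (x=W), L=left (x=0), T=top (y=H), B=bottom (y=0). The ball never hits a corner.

Final position: (4,5)
Wall sequence: BRTBLT

1. t=3 → B at (7,0); v=(1,1)
2. t=2 → R at (9,2); v=(-1,1)
3. t=3 → T at (6,5); v=(-1,-1)
4. t=5 → B at (1,0); v=(-1,1)
5. t=1 → L at (0,1); v=(1,1)
6. t=4 → T at (4,5); v=(1,-1)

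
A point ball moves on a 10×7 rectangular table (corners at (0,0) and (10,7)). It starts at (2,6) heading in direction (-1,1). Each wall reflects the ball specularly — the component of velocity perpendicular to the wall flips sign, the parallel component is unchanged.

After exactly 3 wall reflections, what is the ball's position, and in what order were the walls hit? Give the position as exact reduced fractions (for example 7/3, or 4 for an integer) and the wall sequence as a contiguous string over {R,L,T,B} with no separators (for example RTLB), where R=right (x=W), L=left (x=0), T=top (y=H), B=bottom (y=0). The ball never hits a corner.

Final position: (6,0)
Wall sequence: TLB

1. t=1 → T at (1,7); v=(-1,-1)
2. t=1 → L at (0,6); v=(1,-1)
3. t=6 → B at (6,0); v=(1,1)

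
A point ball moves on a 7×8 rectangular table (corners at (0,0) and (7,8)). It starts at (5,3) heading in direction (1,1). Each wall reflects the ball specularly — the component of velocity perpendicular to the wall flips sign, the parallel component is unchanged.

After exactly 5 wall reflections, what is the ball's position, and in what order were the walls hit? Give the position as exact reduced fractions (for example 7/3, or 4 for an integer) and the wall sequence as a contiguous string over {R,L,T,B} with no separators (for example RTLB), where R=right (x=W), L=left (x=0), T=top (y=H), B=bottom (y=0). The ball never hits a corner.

Final position: (7,3)
Wall sequence: RTLBR

1. t=2 → R at (7,5); v=(-1,1)
2. t=3 → T at (4,8); v=(-1,-1)
3. t=4 → L at (0,4); v=(1,-1)
4. t=4 → B at (4,0); v=(1,1)
5. t=3 → R at (7,3); v=(-1,1)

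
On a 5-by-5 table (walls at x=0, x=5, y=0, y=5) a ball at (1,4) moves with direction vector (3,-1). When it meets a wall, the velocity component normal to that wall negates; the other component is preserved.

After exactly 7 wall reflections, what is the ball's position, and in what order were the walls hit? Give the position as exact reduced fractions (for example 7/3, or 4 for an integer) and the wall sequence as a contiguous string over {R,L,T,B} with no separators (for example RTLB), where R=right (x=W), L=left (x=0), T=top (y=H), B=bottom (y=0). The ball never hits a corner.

1. t=4/3 → R at (5,8/3); v=(-3,-1)
2. t=5/3 → L at (0,1); v=(3,-1)
3. t=1 → B at (3,0); v=(3,1)
4. t=2/3 → R at (5,2/3); v=(-3,1)
5. t=5/3 → L at (0,7/3); v=(3,1)
6. t=5/3 → R at (5,4); v=(-3,1)
7. t=1 → T at (2,5); v=(-3,-1)

Final position: (2,5)
Wall sequence: RLBRLRT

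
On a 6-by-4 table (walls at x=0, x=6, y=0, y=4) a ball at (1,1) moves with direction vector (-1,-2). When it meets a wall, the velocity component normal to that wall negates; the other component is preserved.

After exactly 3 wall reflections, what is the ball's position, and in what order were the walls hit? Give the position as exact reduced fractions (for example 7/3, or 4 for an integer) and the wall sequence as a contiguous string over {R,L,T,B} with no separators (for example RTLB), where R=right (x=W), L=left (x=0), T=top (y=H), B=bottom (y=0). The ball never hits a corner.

Final position: (3/2,4)
Wall sequence: BLT

1. t=1/2 → B at (1/2,0); v=(-1,2)
2. t=1/2 → L at (0,1); v=(1,2)
3. t=3/2 → T at (3/2,4); v=(1,-2)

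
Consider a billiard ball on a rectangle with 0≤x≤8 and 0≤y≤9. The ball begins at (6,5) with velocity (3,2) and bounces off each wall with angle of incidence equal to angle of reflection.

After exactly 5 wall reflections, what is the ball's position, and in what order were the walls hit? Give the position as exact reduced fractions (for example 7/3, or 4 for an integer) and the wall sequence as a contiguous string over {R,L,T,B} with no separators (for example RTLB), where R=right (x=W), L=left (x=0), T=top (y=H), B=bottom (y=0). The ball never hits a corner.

Final position: (13/2,0)
Wall sequence: RTLRB

1. t=2/3 → R at (8,19/3); v=(-3,2)
2. t=4/3 → T at (4,9); v=(-3,-2)
3. t=4/3 → L at (0,19/3); v=(3,-2)
4. t=8/3 → R at (8,1); v=(-3,-2)
5. t=1/2 → B at (13/2,0); v=(-3,2)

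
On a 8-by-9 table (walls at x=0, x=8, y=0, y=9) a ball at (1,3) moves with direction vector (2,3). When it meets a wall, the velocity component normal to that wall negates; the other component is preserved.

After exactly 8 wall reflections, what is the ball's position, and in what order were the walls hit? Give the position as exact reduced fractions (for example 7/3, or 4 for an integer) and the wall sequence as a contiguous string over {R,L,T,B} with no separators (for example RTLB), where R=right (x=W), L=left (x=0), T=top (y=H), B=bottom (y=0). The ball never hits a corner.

Final position: (3,9)
Wall sequence: TRBLTBRT

1. t=2 → T at (5,9); v=(2,-3)
2. t=3/2 → R at (8,9/2); v=(-2,-3)
3. t=3/2 → B at (5,0); v=(-2,3)
4. t=5/2 → L at (0,15/2); v=(2,3)
5. t=1/2 → T at (1,9); v=(2,-3)
6. t=3 → B at (7,0); v=(2,3)
7. t=1/2 → R at (8,3/2); v=(-2,3)
8. t=5/2 → T at (3,9); v=(-2,-3)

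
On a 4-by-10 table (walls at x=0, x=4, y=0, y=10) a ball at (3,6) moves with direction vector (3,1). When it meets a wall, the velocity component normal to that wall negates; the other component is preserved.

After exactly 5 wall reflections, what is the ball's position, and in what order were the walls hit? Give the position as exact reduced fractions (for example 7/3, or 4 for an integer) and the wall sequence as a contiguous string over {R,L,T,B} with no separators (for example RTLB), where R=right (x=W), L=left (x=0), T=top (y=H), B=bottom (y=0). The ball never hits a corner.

Final position: (0,29/3)
Wall sequence: RLRTL

1. t=1/3 → R at (4,19/3); v=(-3,1)
2. t=4/3 → L at (0,23/3); v=(3,1)
3. t=4/3 → R at (4,9); v=(-3,1)
4. t=1 → T at (1,10); v=(-3,-1)
5. t=1/3 → L at (0,29/3); v=(3,-1)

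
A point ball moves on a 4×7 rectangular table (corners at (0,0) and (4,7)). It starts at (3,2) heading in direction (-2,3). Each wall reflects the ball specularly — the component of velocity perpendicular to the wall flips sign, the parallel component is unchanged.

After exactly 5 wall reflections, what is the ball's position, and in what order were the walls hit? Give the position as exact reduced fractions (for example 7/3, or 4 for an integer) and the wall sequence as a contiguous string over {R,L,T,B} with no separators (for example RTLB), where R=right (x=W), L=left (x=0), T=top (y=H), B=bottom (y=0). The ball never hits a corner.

1. t=3/2 → L at (0,13/2); v=(2,3)
2. t=1/6 → T at (1/3,7); v=(2,-3)
3. t=11/6 → R at (4,3/2); v=(-2,-3)
4. t=1/2 → B at (3,0); v=(-2,3)
5. t=3/2 → L at (0,9/2); v=(2,3)

Final position: (0,9/2)
Wall sequence: LTRBL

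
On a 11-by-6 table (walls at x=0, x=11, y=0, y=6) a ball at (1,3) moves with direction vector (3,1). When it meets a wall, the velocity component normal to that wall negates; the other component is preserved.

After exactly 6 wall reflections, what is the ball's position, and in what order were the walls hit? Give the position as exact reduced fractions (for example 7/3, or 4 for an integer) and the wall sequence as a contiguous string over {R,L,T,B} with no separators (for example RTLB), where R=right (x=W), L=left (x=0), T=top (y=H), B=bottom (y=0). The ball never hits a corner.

Final position: (0,16/3)
Wall sequence: TRLBRL

1. t=3 → T at (10,6); v=(3,-1)
2. t=1/3 → R at (11,17/3); v=(-3,-1)
3. t=11/3 → L at (0,2); v=(3,-1)
4. t=2 → B at (6,0); v=(3,1)
5. t=5/3 → R at (11,5/3); v=(-3,1)
6. t=11/3 → L at (0,16/3); v=(3,1)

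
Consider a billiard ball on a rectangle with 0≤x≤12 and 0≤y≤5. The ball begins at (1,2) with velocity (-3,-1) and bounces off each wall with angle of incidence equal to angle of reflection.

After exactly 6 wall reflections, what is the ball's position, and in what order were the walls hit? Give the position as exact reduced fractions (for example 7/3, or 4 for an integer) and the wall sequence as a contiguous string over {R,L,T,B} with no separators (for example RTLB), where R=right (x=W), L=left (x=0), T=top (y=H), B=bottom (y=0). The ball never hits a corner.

Final position: (11,0)
Wall sequence: LBRTLB

1. t=1/3 → L at (0,5/3); v=(3,-1)
2. t=5/3 → B at (5,0); v=(3,1)
3. t=7/3 → R at (12,7/3); v=(-3,1)
4. t=8/3 → T at (4,5); v=(-3,-1)
5. t=4/3 → L at (0,11/3); v=(3,-1)
6. t=11/3 → B at (11,0); v=(3,1)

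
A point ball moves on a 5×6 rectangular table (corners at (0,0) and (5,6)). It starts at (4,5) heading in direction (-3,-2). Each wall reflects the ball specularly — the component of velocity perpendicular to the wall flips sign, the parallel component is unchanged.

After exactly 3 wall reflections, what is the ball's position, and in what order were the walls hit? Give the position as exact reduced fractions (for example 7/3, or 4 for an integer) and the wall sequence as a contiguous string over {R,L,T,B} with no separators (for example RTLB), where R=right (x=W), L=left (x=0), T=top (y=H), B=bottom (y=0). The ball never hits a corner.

Final position: (5,1)
Wall sequence: LBR

1. t=4/3 → L at (0,7/3); v=(3,-2)
2. t=7/6 → B at (7/2,0); v=(3,2)
3. t=1/2 → R at (5,1); v=(-3,2)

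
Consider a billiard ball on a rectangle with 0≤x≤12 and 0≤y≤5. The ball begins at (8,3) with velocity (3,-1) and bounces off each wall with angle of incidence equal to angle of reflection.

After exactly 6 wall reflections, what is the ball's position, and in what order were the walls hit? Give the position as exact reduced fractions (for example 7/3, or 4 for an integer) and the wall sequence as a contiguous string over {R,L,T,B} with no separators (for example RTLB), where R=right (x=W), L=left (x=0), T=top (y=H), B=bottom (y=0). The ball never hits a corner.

1. t=4/3 → R at (12,5/3); v=(-3,-1)
2. t=5/3 → B at (7,0); v=(-3,1)
3. t=7/3 → L at (0,7/3); v=(3,1)
4. t=8/3 → T at (8,5); v=(3,-1)
5. t=4/3 → R at (12,11/3); v=(-3,-1)
6. t=11/3 → B at (1,0); v=(-3,1)

Final position: (1,0)
Wall sequence: RBLTRB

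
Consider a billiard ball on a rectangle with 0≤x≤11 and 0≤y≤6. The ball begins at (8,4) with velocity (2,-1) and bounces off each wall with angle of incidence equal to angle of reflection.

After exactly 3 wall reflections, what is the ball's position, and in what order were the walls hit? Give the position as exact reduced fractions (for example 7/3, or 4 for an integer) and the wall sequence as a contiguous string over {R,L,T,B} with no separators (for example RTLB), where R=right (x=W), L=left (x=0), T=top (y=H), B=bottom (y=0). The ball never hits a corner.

Final position: (0,3)
Wall sequence: RBL

1. t=3/2 → R at (11,5/2); v=(-2,-1)
2. t=5/2 → B at (6,0); v=(-2,1)
3. t=3 → L at (0,3); v=(2,1)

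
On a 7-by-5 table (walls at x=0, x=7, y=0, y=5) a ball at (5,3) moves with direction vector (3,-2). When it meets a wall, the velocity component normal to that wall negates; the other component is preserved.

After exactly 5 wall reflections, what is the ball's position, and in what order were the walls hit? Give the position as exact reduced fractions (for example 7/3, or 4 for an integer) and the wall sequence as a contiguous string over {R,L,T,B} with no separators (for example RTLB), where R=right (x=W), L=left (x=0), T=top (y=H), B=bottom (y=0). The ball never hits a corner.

Final position: (7,7/3)
Wall sequence: RBLTR

1. t=2/3 → R at (7,5/3); v=(-3,-2)
2. t=5/6 → B at (9/2,0); v=(-3,2)
3. t=3/2 → L at (0,3); v=(3,2)
4. t=1 → T at (3,5); v=(3,-2)
5. t=4/3 → R at (7,7/3); v=(-3,-2)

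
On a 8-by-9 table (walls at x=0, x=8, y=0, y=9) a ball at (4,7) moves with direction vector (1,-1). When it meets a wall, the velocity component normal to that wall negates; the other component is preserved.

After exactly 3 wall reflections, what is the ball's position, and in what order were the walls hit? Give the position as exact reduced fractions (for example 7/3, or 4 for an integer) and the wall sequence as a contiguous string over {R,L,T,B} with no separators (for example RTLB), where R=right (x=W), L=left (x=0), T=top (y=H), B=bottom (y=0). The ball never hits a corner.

1. t=4 → R at (8,3); v=(-1,-1)
2. t=3 → B at (5,0); v=(-1,1)
3. t=5 → L at (0,5); v=(1,1)

Final position: (0,5)
Wall sequence: RBL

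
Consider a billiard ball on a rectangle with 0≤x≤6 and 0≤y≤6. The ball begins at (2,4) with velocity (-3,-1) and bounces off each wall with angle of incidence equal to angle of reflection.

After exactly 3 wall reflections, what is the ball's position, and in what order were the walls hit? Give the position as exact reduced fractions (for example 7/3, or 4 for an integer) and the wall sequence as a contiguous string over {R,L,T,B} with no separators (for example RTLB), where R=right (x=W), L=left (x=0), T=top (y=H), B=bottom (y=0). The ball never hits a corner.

1. t=2/3 → L at (0,10/3); v=(3,-1)
2. t=2 → R at (6,4/3); v=(-3,-1)
3. t=4/3 → B at (2,0); v=(-3,1)

Final position: (2,0)
Wall sequence: LRB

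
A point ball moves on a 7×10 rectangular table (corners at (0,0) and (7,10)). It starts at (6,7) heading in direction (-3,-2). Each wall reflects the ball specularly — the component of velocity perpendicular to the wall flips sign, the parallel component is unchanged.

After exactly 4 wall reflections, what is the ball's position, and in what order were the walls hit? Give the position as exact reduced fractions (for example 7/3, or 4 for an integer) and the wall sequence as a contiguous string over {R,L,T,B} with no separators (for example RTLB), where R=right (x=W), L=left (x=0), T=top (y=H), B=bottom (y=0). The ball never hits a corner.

1. t=2 → L at (0,3); v=(3,-2)
2. t=3/2 → B at (9/2,0); v=(3,2)
3. t=5/6 → R at (7,5/3); v=(-3,2)
4. t=7/3 → L at (0,19/3); v=(3,2)

Final position: (0,19/3)
Wall sequence: LBRL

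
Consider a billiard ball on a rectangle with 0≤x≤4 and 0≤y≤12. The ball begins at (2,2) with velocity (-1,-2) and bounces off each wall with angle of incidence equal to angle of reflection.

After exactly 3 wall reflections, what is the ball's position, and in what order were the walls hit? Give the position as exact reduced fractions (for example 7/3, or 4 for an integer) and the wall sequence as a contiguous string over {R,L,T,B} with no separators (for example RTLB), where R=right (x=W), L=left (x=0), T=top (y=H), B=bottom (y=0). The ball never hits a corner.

1. t=1 → B at (1,0); v=(-1,2)
2. t=1 → L at (0,2); v=(1,2)
3. t=4 → R at (4,10); v=(-1,2)

Final position: (4,10)
Wall sequence: BLR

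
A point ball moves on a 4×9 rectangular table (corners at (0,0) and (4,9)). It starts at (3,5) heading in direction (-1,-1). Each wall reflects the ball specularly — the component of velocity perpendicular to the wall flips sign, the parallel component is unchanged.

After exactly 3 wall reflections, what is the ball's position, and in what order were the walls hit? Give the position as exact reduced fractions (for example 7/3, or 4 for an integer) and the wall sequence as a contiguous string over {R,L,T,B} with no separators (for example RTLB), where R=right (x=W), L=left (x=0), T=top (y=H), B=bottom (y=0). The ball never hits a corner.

1. t=3 → L at (0,2); v=(1,-1)
2. t=2 → B at (2,0); v=(1,1)
3. t=2 → R at (4,2); v=(-1,1)

Final position: (4,2)
Wall sequence: LBR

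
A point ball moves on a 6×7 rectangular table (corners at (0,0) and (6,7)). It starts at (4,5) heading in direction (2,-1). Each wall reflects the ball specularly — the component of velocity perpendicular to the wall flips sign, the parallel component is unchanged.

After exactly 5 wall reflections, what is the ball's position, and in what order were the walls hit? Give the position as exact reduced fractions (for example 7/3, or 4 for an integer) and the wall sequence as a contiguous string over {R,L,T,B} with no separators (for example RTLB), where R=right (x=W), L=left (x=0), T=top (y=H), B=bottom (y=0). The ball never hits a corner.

Final position: (0,5)
Wall sequence: RLBRL

1. t=1 → R at (6,4); v=(-2,-1)
2. t=3 → L at (0,1); v=(2,-1)
3. t=1 → B at (2,0); v=(2,1)
4. t=2 → R at (6,2); v=(-2,1)
5. t=3 → L at (0,5); v=(2,1)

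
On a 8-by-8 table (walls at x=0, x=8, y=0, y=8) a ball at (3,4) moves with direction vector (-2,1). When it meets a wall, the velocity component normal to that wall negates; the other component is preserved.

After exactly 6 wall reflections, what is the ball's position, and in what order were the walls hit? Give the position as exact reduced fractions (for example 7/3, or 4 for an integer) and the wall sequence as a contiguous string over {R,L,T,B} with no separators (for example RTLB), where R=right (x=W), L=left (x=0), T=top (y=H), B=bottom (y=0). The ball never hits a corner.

1. t=3/2 → L at (0,11/2); v=(2,1)
2. t=5/2 → T at (5,8); v=(2,-1)
3. t=3/2 → R at (8,13/2); v=(-2,-1)
4. t=4 → L at (0,5/2); v=(2,-1)
5. t=5/2 → B at (5,0); v=(2,1)
6. t=3/2 → R at (8,3/2); v=(-2,1)

Final position: (8,3/2)
Wall sequence: LTRLBR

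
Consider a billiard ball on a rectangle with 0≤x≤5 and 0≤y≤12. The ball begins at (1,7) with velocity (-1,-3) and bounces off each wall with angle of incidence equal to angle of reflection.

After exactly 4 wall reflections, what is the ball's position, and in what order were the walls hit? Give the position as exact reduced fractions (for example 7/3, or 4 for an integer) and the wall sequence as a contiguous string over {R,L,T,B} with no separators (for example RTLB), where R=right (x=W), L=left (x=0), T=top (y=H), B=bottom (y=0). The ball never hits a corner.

Final position: (14/3,12)
Wall sequence: LBRT

1. t=1 → L at (0,4); v=(1,-3)
2. t=4/3 → B at (4/3,0); v=(1,3)
3. t=11/3 → R at (5,11); v=(-1,3)
4. t=1/3 → T at (14/3,12); v=(-1,-3)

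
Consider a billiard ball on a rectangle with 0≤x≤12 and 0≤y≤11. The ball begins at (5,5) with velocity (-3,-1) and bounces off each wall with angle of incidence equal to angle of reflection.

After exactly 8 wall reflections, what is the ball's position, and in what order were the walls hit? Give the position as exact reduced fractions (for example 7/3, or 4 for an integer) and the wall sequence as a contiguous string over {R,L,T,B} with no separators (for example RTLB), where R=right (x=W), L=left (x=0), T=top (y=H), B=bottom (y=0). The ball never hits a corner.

Final position: (12,16/3)
Wall sequence: LBRLRTLR

1. t=5/3 → L at (0,10/3); v=(3,-1)
2. t=10/3 → B at (10,0); v=(3,1)
3. t=2/3 → R at (12,2/3); v=(-3,1)
4. t=4 → L at (0,14/3); v=(3,1)
5. t=4 → R at (12,26/3); v=(-3,1)
6. t=7/3 → T at (5,11); v=(-3,-1)
7. t=5/3 → L at (0,28/3); v=(3,-1)
8. t=4 → R at (12,16/3); v=(-3,-1)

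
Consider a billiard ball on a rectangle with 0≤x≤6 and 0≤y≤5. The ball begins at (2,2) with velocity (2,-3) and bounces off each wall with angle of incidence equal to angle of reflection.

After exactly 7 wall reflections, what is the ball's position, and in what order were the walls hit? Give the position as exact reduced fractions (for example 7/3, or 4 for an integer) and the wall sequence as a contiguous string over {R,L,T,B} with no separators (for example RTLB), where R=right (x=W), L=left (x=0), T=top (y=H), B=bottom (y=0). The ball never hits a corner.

1. t=2/3 → B at (10/3,0); v=(2,3)
2. t=4/3 → R at (6,4); v=(-2,3)
3. t=1/3 → T at (16/3,5); v=(-2,-3)
4. t=5/3 → B at (2,0); v=(-2,3)
5. t=1 → L at (0,3); v=(2,3)
6. t=2/3 → T at (4/3,5); v=(2,-3)
7. t=5/3 → B at (14/3,0); v=(2,3)

Final position: (14/3,0)
Wall sequence: BRTBLTB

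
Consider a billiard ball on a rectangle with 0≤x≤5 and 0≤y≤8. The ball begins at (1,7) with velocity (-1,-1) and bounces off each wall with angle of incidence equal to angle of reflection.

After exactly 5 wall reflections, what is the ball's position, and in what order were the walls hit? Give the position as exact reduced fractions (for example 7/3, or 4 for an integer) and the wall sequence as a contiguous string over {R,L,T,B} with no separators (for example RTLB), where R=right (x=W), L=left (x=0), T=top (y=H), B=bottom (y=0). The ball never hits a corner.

1. t=1 → L at (0,6); v=(1,-1)
2. t=5 → R at (5,1); v=(-1,-1)
3. t=1 → B at (4,0); v=(-1,1)
4. t=4 → L at (0,4); v=(1,1)
5. t=4 → T at (4,8); v=(1,-1)

Final position: (4,8)
Wall sequence: LRBLT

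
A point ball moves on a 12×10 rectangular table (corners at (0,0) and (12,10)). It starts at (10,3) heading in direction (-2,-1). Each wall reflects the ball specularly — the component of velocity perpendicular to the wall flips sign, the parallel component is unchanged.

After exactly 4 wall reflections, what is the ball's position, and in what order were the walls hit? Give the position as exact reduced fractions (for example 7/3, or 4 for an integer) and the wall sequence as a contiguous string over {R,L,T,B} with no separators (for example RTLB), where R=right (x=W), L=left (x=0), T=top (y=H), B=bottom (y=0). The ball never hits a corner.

Final position: (8,10)
Wall sequence: BLRT

1. t=3 → B at (4,0); v=(-2,1)
2. t=2 → L at (0,2); v=(2,1)
3. t=6 → R at (12,8); v=(-2,1)
4. t=2 → T at (8,10); v=(-2,-1)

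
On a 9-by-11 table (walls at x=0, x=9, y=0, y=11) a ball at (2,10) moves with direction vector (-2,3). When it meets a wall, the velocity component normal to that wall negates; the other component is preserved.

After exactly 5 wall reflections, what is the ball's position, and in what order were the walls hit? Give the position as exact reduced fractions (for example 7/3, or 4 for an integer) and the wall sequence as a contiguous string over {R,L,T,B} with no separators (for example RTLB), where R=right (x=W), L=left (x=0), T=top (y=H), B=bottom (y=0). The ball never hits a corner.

1. t=1/3 → T at (4/3,11); v=(-2,-3)
2. t=2/3 → L at (0,9); v=(2,-3)
3. t=3 → B at (6,0); v=(2,3)
4. t=3/2 → R at (9,9/2); v=(-2,3)
5. t=13/6 → T at (14/3,11); v=(-2,-3)

Final position: (14/3,11)
Wall sequence: TLBRT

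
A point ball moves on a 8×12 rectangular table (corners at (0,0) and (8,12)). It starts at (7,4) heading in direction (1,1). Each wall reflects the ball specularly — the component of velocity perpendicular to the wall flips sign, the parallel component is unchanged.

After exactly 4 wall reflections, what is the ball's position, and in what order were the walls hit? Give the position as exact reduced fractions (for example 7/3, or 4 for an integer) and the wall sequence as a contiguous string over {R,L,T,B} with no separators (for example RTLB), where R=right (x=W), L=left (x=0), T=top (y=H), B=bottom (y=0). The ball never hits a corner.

1. t=1 → R at (8,5); v=(-1,1)
2. t=7 → T at (1,12); v=(-1,-1)
3. t=1 → L at (0,11); v=(1,-1)
4. t=8 → R at (8,3); v=(-1,-1)

Final position: (8,3)
Wall sequence: RTLR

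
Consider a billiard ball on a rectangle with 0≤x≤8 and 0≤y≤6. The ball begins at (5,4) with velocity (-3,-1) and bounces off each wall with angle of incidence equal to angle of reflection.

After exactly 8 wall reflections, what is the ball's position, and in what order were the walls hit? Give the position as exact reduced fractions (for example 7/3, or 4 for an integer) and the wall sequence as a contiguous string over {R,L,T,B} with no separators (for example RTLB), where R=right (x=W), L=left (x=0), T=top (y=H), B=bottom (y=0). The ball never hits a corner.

1. t=5/3 → L at (0,7/3); v=(3,-1)
2. t=7/3 → B at (7,0); v=(3,1)
3. t=1/3 → R at (8,1/3); v=(-3,1)
4. t=8/3 → L at (0,3); v=(3,1)
5. t=8/3 → R at (8,17/3); v=(-3,1)
6. t=1/3 → T at (7,6); v=(-3,-1)
7. t=7/3 → L at (0,11/3); v=(3,-1)
8. t=8/3 → R at (8,1); v=(-3,-1)

Final position: (8,1)
Wall sequence: LBRLRTLR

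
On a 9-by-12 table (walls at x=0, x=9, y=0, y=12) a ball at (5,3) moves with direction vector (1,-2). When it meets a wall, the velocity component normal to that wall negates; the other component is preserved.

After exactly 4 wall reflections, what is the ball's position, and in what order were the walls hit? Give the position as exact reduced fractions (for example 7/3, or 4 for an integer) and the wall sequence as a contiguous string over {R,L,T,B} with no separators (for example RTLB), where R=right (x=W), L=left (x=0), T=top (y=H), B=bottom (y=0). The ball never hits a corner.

Final position: (0,1)
Wall sequence: BRTL

1. t=3/2 → B at (13/2,0); v=(1,2)
2. t=5/2 → R at (9,5); v=(-1,2)
3. t=7/2 → T at (11/2,12); v=(-1,-2)
4. t=11/2 → L at (0,1); v=(1,-2)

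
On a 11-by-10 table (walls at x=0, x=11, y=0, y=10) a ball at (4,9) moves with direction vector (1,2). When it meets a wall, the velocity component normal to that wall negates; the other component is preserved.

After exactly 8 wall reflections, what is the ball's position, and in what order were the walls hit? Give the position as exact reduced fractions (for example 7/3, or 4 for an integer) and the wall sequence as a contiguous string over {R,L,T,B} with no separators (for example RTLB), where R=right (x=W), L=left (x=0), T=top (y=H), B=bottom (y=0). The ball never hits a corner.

Final position: (15/2,0)
Wall sequence: TBRTBLTB

1. t=1/2 → T at (9/2,10); v=(1,-2)
2. t=5 → B at (19/2,0); v=(1,2)
3. t=3/2 → R at (11,3); v=(-1,2)
4. t=7/2 → T at (15/2,10); v=(-1,-2)
5. t=5 → B at (5/2,0); v=(-1,2)
6. t=5/2 → L at (0,5); v=(1,2)
7. t=5/2 → T at (5/2,10); v=(1,-2)
8. t=5 → B at (15/2,0); v=(1,2)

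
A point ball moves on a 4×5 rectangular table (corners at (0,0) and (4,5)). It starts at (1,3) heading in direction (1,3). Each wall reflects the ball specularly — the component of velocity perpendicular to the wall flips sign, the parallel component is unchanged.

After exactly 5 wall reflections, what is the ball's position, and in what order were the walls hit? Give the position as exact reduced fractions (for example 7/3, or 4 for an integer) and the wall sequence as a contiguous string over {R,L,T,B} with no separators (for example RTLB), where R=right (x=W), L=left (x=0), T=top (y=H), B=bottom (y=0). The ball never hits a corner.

Final position: (4/3,0)
Wall sequence: TBRTB

1. t=2/3 → T at (5/3,5); v=(1,-3)
2. t=5/3 → B at (10/3,0); v=(1,3)
3. t=2/3 → R at (4,2); v=(-1,3)
4. t=1 → T at (3,5); v=(-1,-3)
5. t=5/3 → B at (4/3,0); v=(-1,3)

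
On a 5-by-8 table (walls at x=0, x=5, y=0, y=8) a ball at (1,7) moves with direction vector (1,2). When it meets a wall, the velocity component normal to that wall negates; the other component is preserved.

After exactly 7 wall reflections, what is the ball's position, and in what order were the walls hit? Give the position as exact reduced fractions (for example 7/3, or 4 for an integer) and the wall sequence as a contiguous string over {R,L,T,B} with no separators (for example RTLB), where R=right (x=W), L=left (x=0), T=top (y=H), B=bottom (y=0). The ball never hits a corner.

1. t=1/2 → T at (3/2,8); v=(1,-2)
2. t=7/2 → R at (5,1); v=(-1,-2)
3. t=1/2 → B at (9/2,0); v=(-1,2)
4. t=4 → T at (1/2,8); v=(-1,-2)
5. t=1/2 → L at (0,7); v=(1,-2)
6. t=7/2 → B at (7/2,0); v=(1,2)
7. t=3/2 → R at (5,3); v=(-1,2)

Final position: (5,3)
Wall sequence: TRBTLBR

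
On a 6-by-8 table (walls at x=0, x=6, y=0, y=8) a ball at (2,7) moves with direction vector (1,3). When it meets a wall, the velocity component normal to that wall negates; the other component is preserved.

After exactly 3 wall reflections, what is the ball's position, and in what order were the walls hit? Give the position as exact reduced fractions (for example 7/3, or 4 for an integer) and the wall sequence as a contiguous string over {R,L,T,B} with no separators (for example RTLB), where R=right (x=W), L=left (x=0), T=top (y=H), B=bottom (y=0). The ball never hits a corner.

1. t=1/3 → T at (7/3,8); v=(1,-3)
2. t=8/3 → B at (5,0); v=(1,3)
3. t=1 → R at (6,3); v=(-1,3)

Final position: (6,3)
Wall sequence: TBR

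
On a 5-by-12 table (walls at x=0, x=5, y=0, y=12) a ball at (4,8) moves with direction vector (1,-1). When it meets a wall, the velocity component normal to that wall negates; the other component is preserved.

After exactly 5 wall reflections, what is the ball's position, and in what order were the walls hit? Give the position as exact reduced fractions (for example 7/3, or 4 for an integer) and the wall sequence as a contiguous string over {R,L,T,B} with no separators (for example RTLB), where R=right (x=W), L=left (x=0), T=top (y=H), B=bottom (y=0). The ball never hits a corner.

Final position: (0,8)
Wall sequence: RLBRL

1. t=1 → R at (5,7); v=(-1,-1)
2. t=5 → L at (0,2); v=(1,-1)
3. t=2 → B at (2,0); v=(1,1)
4. t=3 → R at (5,3); v=(-1,1)
5. t=5 → L at (0,8); v=(1,1)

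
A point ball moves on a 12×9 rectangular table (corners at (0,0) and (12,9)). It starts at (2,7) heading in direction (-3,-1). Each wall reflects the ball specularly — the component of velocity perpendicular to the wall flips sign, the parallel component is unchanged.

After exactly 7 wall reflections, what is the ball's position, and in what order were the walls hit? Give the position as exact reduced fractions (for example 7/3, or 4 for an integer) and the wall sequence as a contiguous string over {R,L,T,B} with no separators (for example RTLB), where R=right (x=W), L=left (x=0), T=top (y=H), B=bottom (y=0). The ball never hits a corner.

1. t=2/3 → L at (0,19/3); v=(3,-1)
2. t=4 → R at (12,7/3); v=(-3,-1)
3. t=7/3 → B at (5,0); v=(-3,1)
4. t=5/3 → L at (0,5/3); v=(3,1)
5. t=4 → R at (12,17/3); v=(-3,1)
6. t=10/3 → T at (2,9); v=(-3,-1)
7. t=2/3 → L at (0,25/3); v=(3,-1)

Final position: (0,25/3)
Wall sequence: LRBLRTL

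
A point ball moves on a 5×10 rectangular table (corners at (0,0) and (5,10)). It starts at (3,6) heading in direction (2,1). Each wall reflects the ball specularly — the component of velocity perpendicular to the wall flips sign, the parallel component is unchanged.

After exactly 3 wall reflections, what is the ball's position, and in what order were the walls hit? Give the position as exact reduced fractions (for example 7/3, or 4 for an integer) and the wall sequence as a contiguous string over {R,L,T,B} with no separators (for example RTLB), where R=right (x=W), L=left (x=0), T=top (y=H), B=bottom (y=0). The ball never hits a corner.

Final position: (1,10)
Wall sequence: RLT

1. t=1 → R at (5,7); v=(-2,1)
2. t=5/2 → L at (0,19/2); v=(2,1)
3. t=1/2 → T at (1,10); v=(2,-1)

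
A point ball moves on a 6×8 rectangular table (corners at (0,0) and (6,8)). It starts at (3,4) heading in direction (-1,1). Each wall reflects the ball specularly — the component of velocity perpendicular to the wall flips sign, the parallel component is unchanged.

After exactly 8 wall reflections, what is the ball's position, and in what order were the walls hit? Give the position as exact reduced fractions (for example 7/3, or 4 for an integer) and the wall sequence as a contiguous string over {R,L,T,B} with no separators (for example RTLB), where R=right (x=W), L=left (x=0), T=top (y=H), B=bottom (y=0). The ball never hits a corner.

1. t=3 → L at (0,7); v=(1,1)
2. t=1 → T at (1,8); v=(1,-1)
3. t=5 → R at (6,3); v=(-1,-1)
4. t=3 → B at (3,0); v=(-1,1)
5. t=3 → L at (0,3); v=(1,1)
6. t=5 → T at (5,8); v=(1,-1)
7. t=1 → R at (6,7); v=(-1,-1)
8. t=6 → L at (0,1); v=(1,-1)

Final position: (0,1)
Wall sequence: LTRBLTRL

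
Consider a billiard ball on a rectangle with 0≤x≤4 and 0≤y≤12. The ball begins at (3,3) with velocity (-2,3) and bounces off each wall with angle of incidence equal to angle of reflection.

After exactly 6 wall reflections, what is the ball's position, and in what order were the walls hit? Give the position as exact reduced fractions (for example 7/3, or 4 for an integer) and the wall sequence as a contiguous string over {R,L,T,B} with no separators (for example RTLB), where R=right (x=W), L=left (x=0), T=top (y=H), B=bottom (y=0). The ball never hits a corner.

Final position: (4,3/2)
Wall sequence: LTRLBR

1. t=3/2 → L at (0,15/2); v=(2,3)
2. t=3/2 → T at (3,12); v=(2,-3)
3. t=1/2 → R at (4,21/2); v=(-2,-3)
4. t=2 → L at (0,9/2); v=(2,-3)
5. t=3/2 → B at (3,0); v=(2,3)
6. t=1/2 → R at (4,3/2); v=(-2,3)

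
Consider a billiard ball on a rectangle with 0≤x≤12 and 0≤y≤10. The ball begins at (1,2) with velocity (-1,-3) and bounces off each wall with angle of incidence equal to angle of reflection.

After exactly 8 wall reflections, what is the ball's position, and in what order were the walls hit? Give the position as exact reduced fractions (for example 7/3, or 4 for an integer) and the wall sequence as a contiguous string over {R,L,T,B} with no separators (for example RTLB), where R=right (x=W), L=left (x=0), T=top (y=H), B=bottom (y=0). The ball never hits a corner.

Final position: (23/3,10)
Wall sequence: BLTBTRBT

1. t=2/3 → B at (1/3,0); v=(-1,3)
2. t=1/3 → L at (0,1); v=(1,3)
3. t=3 → T at (3,10); v=(1,-3)
4. t=10/3 → B at (19/3,0); v=(1,3)
5. t=10/3 → T at (29/3,10); v=(1,-3)
6. t=7/3 → R at (12,3); v=(-1,-3)
7. t=1 → B at (11,0); v=(-1,3)
8. t=10/3 → T at (23/3,10); v=(-1,-3)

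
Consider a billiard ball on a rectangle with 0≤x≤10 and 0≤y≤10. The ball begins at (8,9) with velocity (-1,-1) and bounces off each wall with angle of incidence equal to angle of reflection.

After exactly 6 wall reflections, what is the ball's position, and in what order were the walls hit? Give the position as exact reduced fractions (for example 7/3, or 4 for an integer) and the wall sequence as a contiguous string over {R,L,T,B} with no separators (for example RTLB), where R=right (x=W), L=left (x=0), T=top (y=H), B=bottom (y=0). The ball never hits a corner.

1. t=8 → L at (0,1); v=(1,-1)
2. t=1 → B at (1,0); v=(1,1)
3. t=9 → R at (10,9); v=(-1,1)
4. t=1 → T at (9,10); v=(-1,-1)
5. t=9 → L at (0,1); v=(1,-1)
6. t=1 → B at (1,0); v=(1,1)

Final position: (1,0)
Wall sequence: LBRTLB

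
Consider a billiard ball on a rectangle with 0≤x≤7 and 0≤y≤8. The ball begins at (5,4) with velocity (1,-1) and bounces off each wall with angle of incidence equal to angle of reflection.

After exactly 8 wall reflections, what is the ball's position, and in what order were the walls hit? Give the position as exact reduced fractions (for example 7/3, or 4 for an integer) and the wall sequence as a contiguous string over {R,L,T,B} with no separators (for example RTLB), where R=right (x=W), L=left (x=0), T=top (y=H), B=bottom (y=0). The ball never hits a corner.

Final position: (5,8)
Wall sequence: RBLTRBLT

1. t=2 → R at (7,2); v=(-1,-1)
2. t=2 → B at (5,0); v=(-1,1)
3. t=5 → L at (0,5); v=(1,1)
4. t=3 → T at (3,8); v=(1,-1)
5. t=4 → R at (7,4); v=(-1,-1)
6. t=4 → B at (3,0); v=(-1,1)
7. t=3 → L at (0,3); v=(1,1)
8. t=5 → T at (5,8); v=(1,-1)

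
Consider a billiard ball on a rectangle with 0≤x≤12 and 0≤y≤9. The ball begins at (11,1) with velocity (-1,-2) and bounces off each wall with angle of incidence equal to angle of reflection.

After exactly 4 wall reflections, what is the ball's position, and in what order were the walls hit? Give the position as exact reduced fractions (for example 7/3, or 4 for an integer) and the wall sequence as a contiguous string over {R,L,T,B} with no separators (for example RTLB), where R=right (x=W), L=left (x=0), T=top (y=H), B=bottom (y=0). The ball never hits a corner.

1. t=1/2 → B at (21/2,0); v=(-1,2)
2. t=9/2 → T at (6,9); v=(-1,-2)
3. t=9/2 → B at (3/2,0); v=(-1,2)
4. t=3/2 → L at (0,3); v=(1,2)

Final position: (0,3)
Wall sequence: BTBL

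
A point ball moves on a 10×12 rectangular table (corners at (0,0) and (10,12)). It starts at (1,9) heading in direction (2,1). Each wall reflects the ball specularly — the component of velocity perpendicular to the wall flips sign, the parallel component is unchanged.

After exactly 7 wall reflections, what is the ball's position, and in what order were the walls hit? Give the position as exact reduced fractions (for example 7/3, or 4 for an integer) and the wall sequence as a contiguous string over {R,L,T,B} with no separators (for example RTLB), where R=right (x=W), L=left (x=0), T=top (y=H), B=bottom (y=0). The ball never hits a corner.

Final position: (10,19/2)
Wall sequence: TRLRBLR

1. t=3 → T at (7,12); v=(2,-1)
2. t=3/2 → R at (10,21/2); v=(-2,-1)
3. t=5 → L at (0,11/2); v=(2,-1)
4. t=5 → R at (10,1/2); v=(-2,-1)
5. t=1/2 → B at (9,0); v=(-2,1)
6. t=9/2 → L at (0,9/2); v=(2,1)
7. t=5 → R at (10,19/2); v=(-2,1)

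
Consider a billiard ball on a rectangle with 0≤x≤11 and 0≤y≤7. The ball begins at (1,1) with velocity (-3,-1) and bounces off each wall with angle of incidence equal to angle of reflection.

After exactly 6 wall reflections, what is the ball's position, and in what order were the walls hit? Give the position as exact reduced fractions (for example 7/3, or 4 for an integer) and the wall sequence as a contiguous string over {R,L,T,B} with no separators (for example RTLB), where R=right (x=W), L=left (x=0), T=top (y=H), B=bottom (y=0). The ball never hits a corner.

1. t=1/3 → L at (0,2/3); v=(3,-1)
2. t=2/3 → B at (2,0); v=(3,1)
3. t=3 → R at (11,3); v=(-3,1)
4. t=11/3 → L at (0,20/3); v=(3,1)
5. t=1/3 → T at (1,7); v=(3,-1)
6. t=10/3 → R at (11,11/3); v=(-3,-1)

Final position: (11,11/3)
Wall sequence: LBRLTR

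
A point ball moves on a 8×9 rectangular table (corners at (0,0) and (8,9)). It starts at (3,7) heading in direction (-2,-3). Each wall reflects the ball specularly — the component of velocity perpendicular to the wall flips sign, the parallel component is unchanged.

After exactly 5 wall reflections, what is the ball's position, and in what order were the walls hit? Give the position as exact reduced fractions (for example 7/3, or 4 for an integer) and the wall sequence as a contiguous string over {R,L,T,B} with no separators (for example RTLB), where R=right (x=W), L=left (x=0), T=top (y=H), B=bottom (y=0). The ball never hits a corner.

1. t=3/2 → L at (0,5/2); v=(2,-3)
2. t=5/6 → B at (5/3,0); v=(2,3)
3. t=3 → T at (23/3,9); v=(2,-3)
4. t=1/6 → R at (8,17/2); v=(-2,-3)
5. t=17/6 → B at (7/3,0); v=(-2,3)

Final position: (7/3,0)
Wall sequence: LBTRB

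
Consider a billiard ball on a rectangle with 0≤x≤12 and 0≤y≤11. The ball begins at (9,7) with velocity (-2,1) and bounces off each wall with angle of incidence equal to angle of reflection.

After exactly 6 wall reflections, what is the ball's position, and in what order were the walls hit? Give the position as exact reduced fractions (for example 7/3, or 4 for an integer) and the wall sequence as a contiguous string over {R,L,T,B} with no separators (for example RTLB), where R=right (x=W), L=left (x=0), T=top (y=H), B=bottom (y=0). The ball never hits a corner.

Final position: (12,15/2)
Wall sequence: TLRBLR

1. t=4 → T at (1,11); v=(-2,-1)
2. t=1/2 → L at (0,21/2); v=(2,-1)
3. t=6 → R at (12,9/2); v=(-2,-1)
4. t=9/2 → B at (3,0); v=(-2,1)
5. t=3/2 → L at (0,3/2); v=(2,1)
6. t=6 → R at (12,15/2); v=(-2,1)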